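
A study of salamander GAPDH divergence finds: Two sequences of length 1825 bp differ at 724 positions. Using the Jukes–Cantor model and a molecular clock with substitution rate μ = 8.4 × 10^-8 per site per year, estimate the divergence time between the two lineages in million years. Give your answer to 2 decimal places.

p = 724/1825 ≈ 0.396712.
d = −(3/4) ln(1 − 4p/3) = −0.75 ln(1 − 0.528949) = −0.75 ln(0.471051)
  = −0.75 × (-0.752789) = 0.564592 substitutions/site.
Under a molecular clock d = 2μt, so t = d/(2μ) = 0.564592 / (2 × 8.4 × 10^-8) = 3.36 million years.

3.36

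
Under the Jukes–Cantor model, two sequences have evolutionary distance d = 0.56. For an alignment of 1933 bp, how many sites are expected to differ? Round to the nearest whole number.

Invert JC69: p = (3/4)(1 − e^(−4d/3)) = 0.75 × (1 − e^(-0.746667)) = 0.75 × (1 − 0.473944) = 0.394542.
Expected differing sites = pL ≈ 0.394542 × 1933 = 762.649686 ≈ 763.

763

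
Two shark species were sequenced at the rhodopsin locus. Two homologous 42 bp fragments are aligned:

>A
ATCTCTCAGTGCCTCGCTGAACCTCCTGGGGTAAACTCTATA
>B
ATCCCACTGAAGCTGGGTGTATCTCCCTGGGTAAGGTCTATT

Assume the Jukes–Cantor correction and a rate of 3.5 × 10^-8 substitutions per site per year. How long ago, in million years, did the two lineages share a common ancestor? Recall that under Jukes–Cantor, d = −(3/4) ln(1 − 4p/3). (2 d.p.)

6.93

The sequences differ at 15 of 42 sites, so p = 15/42 ≈ 0.357143.
d = −(3/4) ln(1 − 4p/3) = −0.75 ln(1 − 0.476191) = −0.75 ln(0.523809)
  = −0.75 × (-0.646628) = 0.484971 substitutions/site.
Under a molecular clock d = 2μt, so t = d/(2μ) = 0.484971 / (2 × 3.5 × 10^-8) = 6.93 million years.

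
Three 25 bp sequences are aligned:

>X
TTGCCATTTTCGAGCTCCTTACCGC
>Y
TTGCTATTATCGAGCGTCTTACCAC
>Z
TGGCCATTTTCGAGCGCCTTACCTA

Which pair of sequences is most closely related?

X–Y: 5/25 differ, p = 0.200, d = 0.233.
X–Z: 4/25 differ, p = 0.160, d = 0.180.
Y–Z: 6/25 differ, p = 0.240, d = 0.289.
The smallest distance is between X and Z.

X and Z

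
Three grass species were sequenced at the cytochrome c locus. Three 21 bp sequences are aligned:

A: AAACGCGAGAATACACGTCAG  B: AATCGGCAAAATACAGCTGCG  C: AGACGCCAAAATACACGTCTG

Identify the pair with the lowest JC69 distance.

A–B: 8/21 differ, p = 0.381, d = 0.532.
A–C: 4/21 differ, p = 0.190, d = 0.220.
B–C: 7/21 differ, p = 0.333, d = 0.441.
The smallest distance is between A and C.

A and C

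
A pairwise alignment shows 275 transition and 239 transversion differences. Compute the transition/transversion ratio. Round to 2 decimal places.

1.15

R = 275/239 = 1.150627… ≈ 1.15 (to 2 d.p.).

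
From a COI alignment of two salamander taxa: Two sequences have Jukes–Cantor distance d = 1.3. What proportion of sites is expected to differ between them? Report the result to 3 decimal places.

p = (3/4)(1 − e^(−4d/3)) = 0.75 × (1 − e^(-1.733333)) = 0.75 × (1 − 0.176695) = 0.617479.

0.617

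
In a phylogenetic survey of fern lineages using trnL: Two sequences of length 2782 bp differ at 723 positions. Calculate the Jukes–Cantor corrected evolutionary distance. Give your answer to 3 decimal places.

p = 723/2782 ≈ 0.259885.
d = −(3/4) ln(1 − 4p/3) = −0.75 ln(1 − 0.346513) = −0.75 ln(0.653487)
  = −0.75 × (-0.425433) = 0.319075 substitutions/site.

0.319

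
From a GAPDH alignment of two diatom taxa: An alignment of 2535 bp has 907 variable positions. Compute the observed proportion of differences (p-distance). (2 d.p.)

p = 907/2535 = 0.357790… ≈ 0.36 (to 2 d.p.).

0.36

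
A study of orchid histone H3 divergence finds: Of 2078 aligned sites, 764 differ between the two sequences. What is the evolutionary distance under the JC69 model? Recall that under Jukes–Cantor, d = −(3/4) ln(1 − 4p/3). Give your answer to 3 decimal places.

p = 764/2078 ≈ 0.367661.
d = −(3/4) ln(1 − 4p/3) = −0.75 ln(1 − 0.490215) = −0.75 ln(0.509785)
  = −0.75 × (-0.673766) = 0.505325 substitutions/site.

0.505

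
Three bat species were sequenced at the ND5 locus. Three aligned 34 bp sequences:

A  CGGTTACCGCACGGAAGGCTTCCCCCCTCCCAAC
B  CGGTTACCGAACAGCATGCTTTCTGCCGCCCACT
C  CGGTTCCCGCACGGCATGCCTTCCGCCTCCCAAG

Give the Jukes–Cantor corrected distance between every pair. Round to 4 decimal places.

A–B: 10/34 sites differ → p ≈ 0.294118, d = −0.75 ln(1 − 0.392157) = 0.373379 ≈ 0.3734.
A–C: 7/34 sites differ → p ≈ 0.205882, d = −0.75 ln(1 − 0.274509) = 0.240680 ≈ 0.2407.
B–C: 8/34 sites differ → p ≈ 0.235294, d = −0.75 ln(1 − 0.313725) = 0.282358 ≈ 0.2824.

d(A,B) = 0.3734, d(A,C) = 0.2407, d(B,C) = 0.2824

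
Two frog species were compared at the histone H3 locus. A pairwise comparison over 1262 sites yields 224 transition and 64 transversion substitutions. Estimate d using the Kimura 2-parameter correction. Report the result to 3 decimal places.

0.287

P = 224/1262 ≈ 0.177496 and Q = 64/1262 ≈ 0.050713.
Under the Kimura two-parameter model, d = −½ ln(1 − 2P − Q) − ¼ ln(1 − 2Q).
1 − 2P − Q = 0.594295, giving −½ ln(0.594295) = 0.260190.
1 − 2Q = 0.898574, giving −¼ ln(0.898574) = 0.026737.
d = 0.260190 + 0.026737 = 0.286927.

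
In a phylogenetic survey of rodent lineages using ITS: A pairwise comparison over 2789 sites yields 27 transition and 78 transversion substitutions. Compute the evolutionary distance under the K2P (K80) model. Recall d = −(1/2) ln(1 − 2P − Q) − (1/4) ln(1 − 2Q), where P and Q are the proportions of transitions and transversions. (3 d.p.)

P = 27/2789 ≈ 0.009681 and Q = 78/2789 ≈ 0.027967.
Under the Kimura two-parameter model, d = −½ ln(1 − 2P − Q) − ¼ ln(1 − 2Q).
1 − 2P − Q = 0.952671, giving −½ ln(0.952671) = 0.024243.
1 − 2Q = 0.944066, giving −¼ ln(0.944066) = 0.014390.
d = 0.024243 + 0.014390 = 0.038633.

0.039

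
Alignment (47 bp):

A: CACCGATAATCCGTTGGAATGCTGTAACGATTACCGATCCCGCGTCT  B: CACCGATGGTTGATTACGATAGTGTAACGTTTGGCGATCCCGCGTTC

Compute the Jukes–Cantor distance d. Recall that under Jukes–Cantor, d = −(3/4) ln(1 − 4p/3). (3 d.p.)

0.416

The sequences differ at 15 of 47 sites, so p = 15/47 ≈ 0.319149.
d = −(3/4) ln(1 − 4p/3) = −0.75 ln(1 − 0.425532) = −0.75 ln(0.574468)
  = −0.75 × (-0.554311) = 0.415733 substitutions/site.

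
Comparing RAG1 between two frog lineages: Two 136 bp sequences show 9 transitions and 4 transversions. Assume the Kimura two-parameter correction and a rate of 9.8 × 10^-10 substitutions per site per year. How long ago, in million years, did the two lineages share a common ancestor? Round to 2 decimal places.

P = 9/136 ≈ 0.066176 and Q = 4/136 ≈ 0.029412.
Under the Kimura two-parameter model, d = −½ ln(1 − 2P − Q) − ¼ ln(1 − 2Q).
1 − 2P − Q = 0.838236, giving −½ ln(0.838236) = 0.088228.
1 − 2Q = 0.941176, giving −¼ ln(0.941176) = 0.015156.
d = 0.088228 + 0.015156 = 0.103384.
Under a molecular clock d = 2μt, so t = d/(2μ) = 0.103384 / (2 × 9.8 × 10^-10) = 52.75 million years.

52.75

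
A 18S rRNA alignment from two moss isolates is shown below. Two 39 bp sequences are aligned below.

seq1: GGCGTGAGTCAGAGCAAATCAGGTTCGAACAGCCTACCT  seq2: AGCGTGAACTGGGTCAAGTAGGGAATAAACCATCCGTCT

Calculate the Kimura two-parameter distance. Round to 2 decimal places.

Of 39 sites, 15 differences are transitions and 5 are transversions, so P = 15/39 ≈ 0.384615 and Q = 5/39 ≈ 0.128205.
Under the Kimura two-parameter model, d = −½ ln(1 − 2P − Q) − ¼ ln(1 − 2Q).
1 − 2P − Q = 0.102565, giving −½ ln(0.102565) = 1.138629.
1 − 2Q = 0.74359, giving −¼ ln(0.74359) = 0.074066.
d = 1.138629 + 0.074066 = 1.212695.

1.21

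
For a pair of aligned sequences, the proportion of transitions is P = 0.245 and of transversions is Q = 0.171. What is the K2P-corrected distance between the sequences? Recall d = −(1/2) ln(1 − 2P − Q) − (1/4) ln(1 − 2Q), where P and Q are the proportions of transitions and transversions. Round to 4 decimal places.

0.6455

Under the Kimura two-parameter model, d = −½ ln(1 − 2P − Q) − ¼ ln(1 − 2Q).
1 − 2P − Q = 0.339, giving −½ ln(0.339) = 0.540878.
1 − 2Q = 0.658, giving −¼ ln(0.658) = 0.104638.
d = 0.540878 + 0.104638 = 0.645516.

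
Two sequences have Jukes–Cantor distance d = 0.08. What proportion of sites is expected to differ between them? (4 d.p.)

p = (3/4)(1 − e^(−4d/3)) = 0.75 × (1 − e^(-0.106667)) = 0.75 × (1 − 0.898825) = 0.075881.

0.0759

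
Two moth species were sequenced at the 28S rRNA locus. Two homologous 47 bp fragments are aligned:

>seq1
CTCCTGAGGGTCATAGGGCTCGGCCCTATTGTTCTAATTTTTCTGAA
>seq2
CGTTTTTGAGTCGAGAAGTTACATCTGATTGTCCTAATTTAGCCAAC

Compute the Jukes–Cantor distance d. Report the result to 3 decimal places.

0.857

The sequences differ at 24 of 47 sites, so p = 24/47 ≈ 0.510638.
d = −(3/4) ln(1 − 4p/3) = −0.75 ln(1 − 0.680851) = −0.75 ln(0.319149)
  = −0.75 × (-1.142097) = 0.856573 substitutions/site.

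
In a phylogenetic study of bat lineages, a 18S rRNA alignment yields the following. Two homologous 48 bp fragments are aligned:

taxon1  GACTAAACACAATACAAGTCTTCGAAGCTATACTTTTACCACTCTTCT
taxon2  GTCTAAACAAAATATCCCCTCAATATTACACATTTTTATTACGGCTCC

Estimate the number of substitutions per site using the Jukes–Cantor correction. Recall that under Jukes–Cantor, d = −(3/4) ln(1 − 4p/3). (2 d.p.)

The sequences differ at 24 of 48 sites, so p = 24/48 = 0.5.
d = −(3/4) ln(1 − 4p/3) = −0.75 ln(1 − 0.666667) = −0.75 ln(0.333333)
  = −0.75 × (-1.098613) = 0.823960 substitutions/site.

0.82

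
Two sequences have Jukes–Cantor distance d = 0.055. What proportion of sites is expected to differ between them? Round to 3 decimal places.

p = (3/4)(1 − e^(−4d/3)) = 0.75 × (1 − e^(-0.073333)) = 0.75 × (1 − 0.929291) = 0.053032.

0.053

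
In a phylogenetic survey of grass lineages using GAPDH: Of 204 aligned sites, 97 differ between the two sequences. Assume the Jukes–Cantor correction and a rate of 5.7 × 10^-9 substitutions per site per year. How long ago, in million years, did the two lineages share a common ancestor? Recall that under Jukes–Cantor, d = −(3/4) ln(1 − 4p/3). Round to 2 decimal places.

66.12

p = 97/204 ≈ 0.47549.
d = −(3/4) ln(1 − 4p/3) = −0.75 ln(1 − 0.633987) = −0.75 ln(0.366013)
  = −0.75 × (-1.005086) = 0.753815 substitutions/site.
Under a molecular clock d = 2μt, so t = d/(2μ) = 0.753815 / (2 × 5.7 × 10^-9) = 66.12 million years.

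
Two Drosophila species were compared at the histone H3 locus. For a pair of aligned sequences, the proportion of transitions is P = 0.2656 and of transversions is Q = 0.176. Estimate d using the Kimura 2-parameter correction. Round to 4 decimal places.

Under the Kimura two-parameter model, d = −½ ln(1 − 2P − Q) − ¼ ln(1 − 2Q).
1 − 2P − Q = 0.2928, giving −½ ln(0.2928) = 0.614133.
1 − 2Q = 0.648, giving −¼ ln(0.648) = 0.108466.
d = 0.614133 + 0.108466 = 0.722599.

0.7226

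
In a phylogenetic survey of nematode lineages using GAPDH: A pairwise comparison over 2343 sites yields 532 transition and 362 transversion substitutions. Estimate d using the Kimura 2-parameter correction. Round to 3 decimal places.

P = 532/2343 ≈ 0.227059 and Q = 362/2343 ≈ 0.154503.
Under the Kimura two-parameter model, d = −½ ln(1 − 2P − Q) − ¼ ln(1 − 2Q).
1 − 2P − Q = 0.391379, giving −½ ln(0.391379) = 0.469039.
1 − 2Q = 0.690994, giving −¼ ln(0.690994) = 0.092406.
d = 0.469039 + 0.092406 = 0.561445.

0.561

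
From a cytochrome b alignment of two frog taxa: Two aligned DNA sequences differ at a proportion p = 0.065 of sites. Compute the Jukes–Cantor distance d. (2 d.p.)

d = −(3/4) ln(1 − 4p/3) = −0.75 ln(1 − 0.086667) = −0.75 ln(0.913333)
  = −0.75 × (-0.090655) = 0.067991 substitutions/site.

0.07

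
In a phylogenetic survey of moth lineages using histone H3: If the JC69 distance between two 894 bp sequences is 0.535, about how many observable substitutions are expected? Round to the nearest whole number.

342

Invert JC69: p = (3/4)(1 − e^(−4d/3)) = 0.75 × (1 − e^(-0.713333)) = 0.75 × (1 − 0.490008) = 0.382494.
Expected differing sites = pL ≈ 0.382494 × 894 = 341.949636 ≈ 342.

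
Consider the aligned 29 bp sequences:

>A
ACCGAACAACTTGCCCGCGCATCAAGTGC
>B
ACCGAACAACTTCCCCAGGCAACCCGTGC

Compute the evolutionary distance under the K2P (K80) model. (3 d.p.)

0.244

Of 29 sites, 1 differences are transitions and 5 are transversions, so P = 1/29 ≈ 0.034483 and Q = 5/29 ≈ 0.172414.
Under the Kimura two-parameter model, d = −½ ln(1 − 2P − Q) − ¼ ln(1 − 2Q).
1 − 2P − Q = 0.75862, giving −½ ln(0.75862) = 0.138127.
1 − 2Q = 0.655172, giving −¼ ln(0.655172) = 0.105714.
d = 0.138127 + 0.105714 = 0.243841.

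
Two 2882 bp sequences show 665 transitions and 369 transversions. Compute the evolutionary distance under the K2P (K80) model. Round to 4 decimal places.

P = 665/2882 ≈ 0.230743 and Q = 369/2882 ≈ 0.128036.
Under the Kimura two-parameter model, d = −½ ln(1 − 2P − Q) − ¼ ln(1 − 2Q).
1 − 2P − Q = 0.410478, giving −½ ln(0.410478) = 0.445216.
1 − 2Q = 0.743928, giving −¼ ln(0.743928) = 0.073953.
d = 0.445216 + 0.073953 = 0.519169.

0.5192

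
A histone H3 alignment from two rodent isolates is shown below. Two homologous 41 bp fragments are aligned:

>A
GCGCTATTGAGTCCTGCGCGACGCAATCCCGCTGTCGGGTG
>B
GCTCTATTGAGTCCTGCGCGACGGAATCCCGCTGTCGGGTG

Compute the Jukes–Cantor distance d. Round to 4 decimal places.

The sequences differ at 2 of 41 sites (3, 24), so p = 2/41 ≈ 0.04878.
d = −(3/4) ln(1 − 4p/3) = −0.75 ln(1 − 0.06504) = −0.75 ln(0.93496)
  = −0.75 × (-0.067252) = 0.050439 substitutions/site.

0.0504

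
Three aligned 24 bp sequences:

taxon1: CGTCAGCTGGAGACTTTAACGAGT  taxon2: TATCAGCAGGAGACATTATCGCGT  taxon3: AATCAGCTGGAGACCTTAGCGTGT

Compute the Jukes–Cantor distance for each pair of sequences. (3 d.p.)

taxon1–taxon2: 6/24 sites differ → p = 0.25, d = −0.75 ln(1 − 0.333333) = 0.304098 ≈ 0.304.
taxon1–taxon3: 5/24 sites differ → p ≈ 0.208333, d = −0.75 ln(1 − 0.277777) = 0.244066 ≈ 0.244.
taxon2–taxon3: 5/24 sites differ → p ≈ 0.208333, d = −0.75 ln(1 − 0.277777) = 0.244066 ≈ 0.244.

d(taxon1,taxon2) = 0.304, d(taxon1,taxon3) = 0.244, d(taxon2,taxon3) = 0.244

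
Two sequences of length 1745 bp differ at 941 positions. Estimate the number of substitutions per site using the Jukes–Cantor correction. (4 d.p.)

p = 941/1745 ≈ 0.539255.
d = −(3/4) ln(1 − 4p/3) = −0.75 ln(1 − 0.719007) = −0.75 ln(0.280993)
  = −0.75 × (-1.269426) = 0.952070 substitutions/site.

0.9521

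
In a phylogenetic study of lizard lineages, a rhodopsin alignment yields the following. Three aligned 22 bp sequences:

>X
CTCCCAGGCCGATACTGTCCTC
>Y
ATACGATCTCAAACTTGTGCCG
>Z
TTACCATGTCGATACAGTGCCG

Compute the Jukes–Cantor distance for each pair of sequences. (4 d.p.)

d(X,Y) = 1.1629, d(X,Z) = 0.4975, d(Y,Z) = 0.4975

X–Y: 13/22 sites differ → p ≈ 0.590909, d = −0.75 ln(1 − 0.787879) = 1.162949 ≈ 1.1629.
X–Z: 8/22 sites differ → p ≈ 0.363636, d = −0.75 ln(1 − 0.484848) = 0.497470 ≈ 0.4975.
Y–Z: 8/22 sites differ → p ≈ 0.363636, d = −0.75 ln(1 − 0.484848) = 0.497470 ≈ 0.4975.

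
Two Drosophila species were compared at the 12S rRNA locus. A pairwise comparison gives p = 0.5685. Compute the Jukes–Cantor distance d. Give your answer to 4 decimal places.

d = −(3/4) ln(1 − 4p/3) = −0.75 ln(1 − 0.758) = −0.75 ln(0.242)
  = −0.75 × (-1.418818) = 1.064114 substitutions/site.

1.0641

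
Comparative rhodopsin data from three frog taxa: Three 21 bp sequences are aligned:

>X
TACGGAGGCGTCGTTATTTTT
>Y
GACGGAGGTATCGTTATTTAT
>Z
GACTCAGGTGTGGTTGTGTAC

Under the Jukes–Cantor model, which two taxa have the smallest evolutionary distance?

X and Y

X–Y: 4/21 differ, p = 0.190, d = 0.220.
X–Z: 9/21 differ, p = 0.429, d = 0.635.
Y–Z: 7/21 differ, p = 0.333, d = 0.441.
The smallest distance is between X and Y.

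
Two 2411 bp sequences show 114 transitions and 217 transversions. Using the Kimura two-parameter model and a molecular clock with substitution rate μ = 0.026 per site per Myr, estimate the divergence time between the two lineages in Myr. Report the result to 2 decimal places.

P = 114/2411 ≈ 0.047283 and Q = 217/2411 ≈ 0.090004.
Under the Kimura two-parameter model, d = −½ ln(1 − 2P − Q) − ¼ ln(1 − 2Q).
1 − 2P − Q = 0.81543, giving −½ ln(0.81543) = 0.102020.
1 − 2Q = 0.819992, giving −¼ ln(0.819992) = 0.049615.
d = 0.102020 + 0.049615 = 0.151635.
Under a molecular clock d = 2μt, so t = d/(2μ) = 0.151635 / (2 × 0.026) = 2.92 Myr.

2.92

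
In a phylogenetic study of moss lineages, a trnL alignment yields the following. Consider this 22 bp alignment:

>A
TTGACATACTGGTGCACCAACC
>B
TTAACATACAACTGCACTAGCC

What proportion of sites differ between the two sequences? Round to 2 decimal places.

0.27

The sequences differ at 6 of 22 positions (sites 3, 10, 11, 12, 18, 20).
p = 6/22 = 0.272727… ≈ 0.27 (to 2 d.p.).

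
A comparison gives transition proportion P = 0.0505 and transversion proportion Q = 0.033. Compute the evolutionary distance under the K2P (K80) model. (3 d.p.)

0.089

Under the Kimura two-parameter model, d = −½ ln(1 − 2P − Q) − ¼ ln(1 − 2Q).
1 − 2P − Q = 0.866, giving −½ ln(0.866) = 0.071935.
1 − 2Q = 0.934, giving −¼ ln(0.934) = 0.017070.
d = 0.071935 + 0.017070 = 0.089005.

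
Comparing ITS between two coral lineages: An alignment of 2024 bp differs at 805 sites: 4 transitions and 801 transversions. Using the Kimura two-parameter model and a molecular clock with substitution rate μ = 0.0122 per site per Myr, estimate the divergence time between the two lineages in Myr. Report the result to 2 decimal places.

P = 4/2024 ≈ 0.001976 and Q = 801/2024 ≈ 0.395751.
Under the Kimura two-parameter model, d = −½ ln(1 − 2P − Q) − ¼ ln(1 − 2Q).
1 − 2P − Q = 0.600297, giving −½ ln(0.600297) = 0.255165.
1 − 2Q = 0.208498, giving −¼ ln(0.208498) = 0.391956.
d = 0.255165 + 0.391956 = 0.647121.
Under a molecular clock d = 2μt, so t = d/(2μ) = 0.647121 / (2 × 0.0122) = 26.52 Myr.

26.52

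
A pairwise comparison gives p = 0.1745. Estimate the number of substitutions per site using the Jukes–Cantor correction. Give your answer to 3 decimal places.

d = −(3/4) ln(1 − 4p/3) = −0.75 ln(1 − 0.232667) = −0.75 ln(0.767333)
  = −0.75 × (-0.264834) = 0.198626 substitutions/site.

0.199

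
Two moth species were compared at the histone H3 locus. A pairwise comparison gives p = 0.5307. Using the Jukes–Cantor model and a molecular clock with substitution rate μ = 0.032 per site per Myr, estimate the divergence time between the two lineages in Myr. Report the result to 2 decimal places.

d = −(3/4) ln(1 − 4p/3) = −0.75 ln(1 − 0.7076) = −0.75 ln(0.2924)
  = −0.75 × (-1.229633) = 0.922225 substitutions/site.
Under a molecular clock d = 2μt, so t = d/(2μ) = 0.922225 / (2 × 0.032) = 14.41 Myr.

14.41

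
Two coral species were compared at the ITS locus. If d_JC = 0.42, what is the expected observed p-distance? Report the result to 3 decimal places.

p = (3/4)(1 − e^(−4d/3)) = 0.75 × (1 − e^(-0.56)) = 0.75 × (1 − 0.571209) = 0.321593.

0.322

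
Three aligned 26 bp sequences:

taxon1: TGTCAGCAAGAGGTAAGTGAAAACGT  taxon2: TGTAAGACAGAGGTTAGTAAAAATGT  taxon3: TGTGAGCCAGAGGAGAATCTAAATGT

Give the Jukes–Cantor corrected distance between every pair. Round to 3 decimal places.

taxon1–taxon2: 6/26 sites differ → p ≈ 0.230769, d = −0.75 ln(1 − 0.307692) = 0.275793 ≈ 0.276.
taxon1–taxon3: 8/26 sites differ → p ≈ 0.307692, d = −0.75 ln(1 − 0.410256) = 0.396050 ≈ 0.396.
taxon2–taxon3: 7/26 sites differ → p ≈ 0.269231, d = −0.75 ln(1 − 0.358975) = 0.333515 ≈ 0.334.

d(taxon1,taxon2) = 0.276, d(taxon1,taxon3) = 0.396, d(taxon2,taxon3) = 0.334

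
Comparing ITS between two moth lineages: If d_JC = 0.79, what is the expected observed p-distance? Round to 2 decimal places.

p = (3/4)(1 − e^(−4d/3)) = 0.75 × (1 − e^(-1.053333)) = 0.75 × (1 − 0.348773) = 0.488420.

0.49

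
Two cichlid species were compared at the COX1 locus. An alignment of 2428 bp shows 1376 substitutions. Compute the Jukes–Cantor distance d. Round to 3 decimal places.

p = 1376/2428 ≈ 0.566722.
d = −(3/4) ln(1 − 4p/3) = −0.75 ln(1 − 0.755629) = −0.75 ln(0.244371)
  = −0.75 × (-1.409068) = 1.056801 substitutions/site.

1.057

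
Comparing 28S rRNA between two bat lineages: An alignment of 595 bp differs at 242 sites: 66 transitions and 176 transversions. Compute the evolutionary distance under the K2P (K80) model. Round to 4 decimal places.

0.5884

P = 66/595 ≈ 0.110924 and Q = 176/595 ≈ 0.295798.
Under the Kimura two-parameter model, d = −½ ln(1 − 2P − Q) − ¼ ln(1 − 2Q).
1 − 2P − Q = 0.482354, giving −½ ln(0.482354) = 0.364538.
1 − 2Q = 0.408404, giving −¼ ln(0.408404) = 0.223875.
d = 0.364538 + 0.223875 = 0.588413.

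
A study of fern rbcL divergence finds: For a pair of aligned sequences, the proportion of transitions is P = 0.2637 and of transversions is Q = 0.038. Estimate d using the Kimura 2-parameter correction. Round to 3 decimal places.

0.436

Under the Kimura two-parameter model, d = −½ ln(1 − 2P − Q) − ¼ ln(1 − 2Q).
1 − 2P − Q = 0.4346, giving −½ ln(0.4346) = 0.416665.
1 − 2Q = 0.924, giving −¼ ln(0.924) = 0.019761.
d = 0.416665 + 0.019761 = 0.436426.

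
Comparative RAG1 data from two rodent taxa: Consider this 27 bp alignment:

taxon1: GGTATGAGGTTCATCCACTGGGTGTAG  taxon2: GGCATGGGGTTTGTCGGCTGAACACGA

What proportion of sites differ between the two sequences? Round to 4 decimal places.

The sequences differ at 13 of 27 positions.
p = 13/27 = 0.481481… ≈ 0.4815 (to 4 d.p.).

0.4815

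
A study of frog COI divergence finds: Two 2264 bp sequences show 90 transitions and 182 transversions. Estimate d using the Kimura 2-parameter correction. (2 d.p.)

P = 90/2264 ≈ 0.039753 and Q = 182/2264 ≈ 0.080389.
Under the Kimura two-parameter model, d = −½ ln(1 − 2P − Q) − ¼ ln(1 − 2Q).
1 − 2P − Q = 0.840105, giving −½ ln(0.840105) = 0.087114.
1 − 2Q = 0.839222, giving −¼ ln(0.839222) = 0.043820.
d = 0.087114 + 0.043820 = 0.130934.

0.13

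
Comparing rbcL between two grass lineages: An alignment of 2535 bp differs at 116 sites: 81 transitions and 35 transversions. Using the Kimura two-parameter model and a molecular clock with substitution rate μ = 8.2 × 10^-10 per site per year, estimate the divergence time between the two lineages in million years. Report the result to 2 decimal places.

P = 81/2535 ≈ 0.031953 and Q = 35/2535 ≈ 0.013807.
Under the Kimura two-parameter model, d = −½ ln(1 − 2P − Q) − ¼ ln(1 − 2Q).
1 − 2P − Q = 0.922287, giving −½ ln(0.922287) = 0.040449.
1 − 2Q = 0.972386, giving −¼ ln(0.972386) = 0.007001.
d = 0.040449 + 0.007001 = 0.047450.
Under a molecular clock d = 2μt, so t = d/(2μ) = 0.047450 / (2 × 8.2 × 10^-10) = 28.93 million years.

28.93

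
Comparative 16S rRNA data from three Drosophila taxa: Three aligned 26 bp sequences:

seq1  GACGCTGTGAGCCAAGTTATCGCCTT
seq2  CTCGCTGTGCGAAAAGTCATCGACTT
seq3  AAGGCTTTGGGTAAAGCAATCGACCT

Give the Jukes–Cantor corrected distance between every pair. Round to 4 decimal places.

d(seq1,seq2) = 0.3335, d(seq1,seq3) = 0.5393, d(seq2,seq3) = 0.4643

seq1–seq2: 7/26 sites differ → p ≈ 0.269231, d = −0.75 ln(1 − 0.358975) = 0.333515 ≈ 0.3335.
seq1–seq3: 10/26 sites differ → p ≈ 0.384615, d = −0.75 ln(1 − 0.51282) = 0.539341 ≈ 0.5393.
seq2–seq3: 9/26 sites differ → p ≈ 0.346154, d = −0.75 ln(1 − 0.461539) = 0.464280 ≈ 0.4643.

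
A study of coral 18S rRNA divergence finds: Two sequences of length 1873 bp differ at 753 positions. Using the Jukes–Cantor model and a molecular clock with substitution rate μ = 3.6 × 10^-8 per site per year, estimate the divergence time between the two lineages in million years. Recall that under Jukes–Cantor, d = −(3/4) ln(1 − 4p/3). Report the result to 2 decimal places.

p = 753/1873 ≈ 0.402029.
d = −(3/4) ln(1 − 4p/3) = −0.75 ln(1 − 0.536039) = −0.75 ln(0.463961)
  = −0.75 × (-0.767955) = 0.575966 substitutions/site.
Under a molecular clock d = 2μt, so t = d/(2μ) = 0.575966 / (2 × 3.6 × 10^-8) = 8.00 million years.

8.00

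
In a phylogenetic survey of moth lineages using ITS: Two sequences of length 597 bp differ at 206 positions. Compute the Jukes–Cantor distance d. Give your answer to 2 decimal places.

p = 206/597 ≈ 0.345059.
d = −(3/4) ln(1 − 4p/3) = −0.75 ln(1 − 0.460079) = −0.75 ln(0.539921)
  = −0.75 × (-0.616332) = 0.462249 substitutions/site.

0.46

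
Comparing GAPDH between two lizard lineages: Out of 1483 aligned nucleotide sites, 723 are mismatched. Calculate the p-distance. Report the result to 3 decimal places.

p = 723/1483 = 0.487525… ≈ 0.488 (to 3 d.p.).

0.488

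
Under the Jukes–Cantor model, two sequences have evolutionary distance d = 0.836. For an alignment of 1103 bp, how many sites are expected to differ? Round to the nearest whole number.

556

Invert JC69: p = (3/4)(1 − e^(−4d/3)) = 0.75 × (1 − e^(-1.114667)) = 0.75 × (1 − 0.328024) = 0.503982.
Expected differing sites = pL ≈ 0.503982 × 1103 = 555.892146 ≈ 556.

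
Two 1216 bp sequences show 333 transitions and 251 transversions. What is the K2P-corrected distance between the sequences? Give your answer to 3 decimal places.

0.835

P = 333/1216 ≈ 0.273849 and Q = 251/1216 ≈ 0.206414.
Under the Kimura two-parameter model, d = −½ ln(1 − 2P − Q) − ¼ ln(1 − 2Q).
1 − 2P − Q = 0.245888, giving −½ ln(0.245888) = 0.701440.
1 − 2Q = 0.587172, giving −¼ ln(0.587172) = 0.133109.
d = 0.701440 + 0.133109 = 0.834549.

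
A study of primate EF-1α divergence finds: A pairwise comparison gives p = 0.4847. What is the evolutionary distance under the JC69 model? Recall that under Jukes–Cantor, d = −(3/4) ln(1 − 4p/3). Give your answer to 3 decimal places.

0.779

d = −(3/4) ln(1 − 4p/3) = −0.75 ln(1 − 0.646267) = −0.75 ln(0.353733)
  = −0.75 × (-1.039213) = 0.779410 substitutions/site.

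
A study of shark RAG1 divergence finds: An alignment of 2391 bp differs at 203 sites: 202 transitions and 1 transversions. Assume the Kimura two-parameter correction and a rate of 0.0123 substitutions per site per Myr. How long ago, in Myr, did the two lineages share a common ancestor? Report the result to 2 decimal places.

3.78

P = 202/2391 ≈ 0.084483 and Q = 1/2391 ≈ 0.000418.
Under the Kimura two-parameter model, d = −½ ln(1 − 2P − Q) − ¼ ln(1 − 2Q).
1 − 2P − Q = 0.830616, giving −½ ln(0.830616) = 0.092794.
1 − 2Q = 0.999164, giving −¼ ln(0.999164) = 0.000209.
d = 0.092794 + 0.000209 = 0.093003.
Under a molecular clock d = 2μt, so t = d/(2μ) = 0.093003 / (2 × 0.0123) = 3.78 Myr.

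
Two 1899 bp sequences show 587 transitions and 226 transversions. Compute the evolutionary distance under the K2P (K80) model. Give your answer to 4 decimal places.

P = 587/1899 ≈ 0.30911 and Q = 226/1899 ≈ 0.11901.
Under the Kimura two-parameter model, d = −½ ln(1 − 2P − Q) − ¼ ln(1 − 2Q).
1 − 2P − Q = 0.26277, giving −½ ln(0.26277) = 0.668238.
1 − 2Q = 0.76198, giving −¼ ln(0.76198) = 0.067959.
d = 0.668238 + 0.067959 = 0.736197.

0.7362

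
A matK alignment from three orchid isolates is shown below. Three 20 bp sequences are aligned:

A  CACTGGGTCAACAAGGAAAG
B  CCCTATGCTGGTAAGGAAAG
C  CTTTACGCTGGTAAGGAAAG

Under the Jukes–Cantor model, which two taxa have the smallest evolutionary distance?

B and C

A–B: 8/20 differ, p = 0.400, d = 0.572.
A–C: 9/20 differ, p = 0.450, d = 0.687.
B–C: 3/20 differ, p = 0.150, d = 0.167.
The smallest distance is between B and C.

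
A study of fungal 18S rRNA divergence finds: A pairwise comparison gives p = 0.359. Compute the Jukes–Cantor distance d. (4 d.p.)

d = −(3/4) ln(1 − 4p/3) = −0.75 ln(1 − 0.478667) = −0.75 ln(0.521333)
  = −0.75 × (-0.651366) = 0.488525 substitutions/site.

0.4885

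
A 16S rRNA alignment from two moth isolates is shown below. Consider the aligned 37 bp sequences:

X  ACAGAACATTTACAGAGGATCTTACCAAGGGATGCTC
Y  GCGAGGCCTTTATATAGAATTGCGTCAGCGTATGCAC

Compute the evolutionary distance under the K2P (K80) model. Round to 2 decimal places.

0.93

Of 37 sites, 12 differences are transitions and 6 are transversions, so P = 12/37 ≈ 0.324324 and Q = 6/37 ≈ 0.162162.
Under the Kimura two-parameter model, d = −½ ln(1 − 2P − Q) − ¼ ln(1 − 2Q).
1 − 2P − Q = 0.18919, giving −½ ln(0.18919) = 0.832502.
1 − 2Q = 0.675676, giving −¼ ln(0.675676) = 0.098010.
d = 0.832502 + 0.098010 = 0.930512.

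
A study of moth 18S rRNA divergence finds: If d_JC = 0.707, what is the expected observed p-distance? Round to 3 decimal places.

p = (3/4)(1 − e^(−4d/3)) = 0.75 × (1 − e^(-0.942667)) = 0.75 × (1 − 0.389587) = 0.457810.

0.458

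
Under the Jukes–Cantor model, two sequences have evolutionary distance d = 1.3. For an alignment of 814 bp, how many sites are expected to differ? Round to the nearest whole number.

503

Invert JC69: p = (3/4)(1 − e^(−4d/3)) = 0.75 × (1 − e^(-1.733333)) = 0.75 × (1 − 0.176695) = 0.617479.
Expected differing sites = pL ≈ 0.617479 × 814 = 502.627906 ≈ 503.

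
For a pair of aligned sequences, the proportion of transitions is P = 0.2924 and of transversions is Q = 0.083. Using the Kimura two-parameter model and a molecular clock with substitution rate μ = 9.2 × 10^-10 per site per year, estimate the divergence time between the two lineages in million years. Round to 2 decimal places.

Under the Kimura two-parameter model, d = −½ ln(1 − 2P − Q) − ¼ ln(1 − 2Q).
1 − 2P − Q = 0.3322, giving −½ ln(0.3322) = 0.551009.
1 − 2Q = 0.834, giving −¼ ln(0.834) = 0.045380.
d = 0.551009 + 0.045380 = 0.596389.
Under a molecular clock d = 2μt, so t = d/(2μ) = 0.596389 / (2 × 9.2 × 10^-10) = 324.12 million years.

324.12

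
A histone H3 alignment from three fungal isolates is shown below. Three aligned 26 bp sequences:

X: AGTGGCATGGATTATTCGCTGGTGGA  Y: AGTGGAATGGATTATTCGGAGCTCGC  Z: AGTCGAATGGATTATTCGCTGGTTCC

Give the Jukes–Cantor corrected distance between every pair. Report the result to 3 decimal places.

d(X,Y) = 0.276, d(X,Z) = 0.222, d(Y,Z) = 0.276

X–Y: 6/26 sites differ → p ≈ 0.230769, d = −0.75 ln(1 − 0.307692) = 0.275793 ≈ 0.276.
X–Z: 5/26 sites differ → p ≈ 0.192308, d = −0.75 ln(1 − 0.256411) = 0.222200 ≈ 0.222.
Y–Z: 6/26 sites differ → p ≈ 0.230769, d = −0.75 ln(1 − 0.307692) = 0.275793 ≈ 0.276.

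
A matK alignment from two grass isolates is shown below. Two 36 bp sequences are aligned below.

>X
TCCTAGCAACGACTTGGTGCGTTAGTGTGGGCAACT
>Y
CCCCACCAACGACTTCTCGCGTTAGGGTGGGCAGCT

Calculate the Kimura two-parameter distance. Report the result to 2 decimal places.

Of 36 sites, 4 differences are transitions and 4 are transversions, so P = 4/36 ≈ 0.111111 and Q = 4/36 ≈ 0.111111.
Under the Kimura two-parameter model, d = −½ ln(1 − 2P − Q) − ¼ ln(1 − 2Q).
1 − 2P − Q = 0.666667, giving −½ ln(0.666667) = 0.202732.
1 − 2Q = 0.777778, giving −¼ ln(0.777778) = 0.062829.
d = 0.202732 + 0.062829 = 0.265561.

0.27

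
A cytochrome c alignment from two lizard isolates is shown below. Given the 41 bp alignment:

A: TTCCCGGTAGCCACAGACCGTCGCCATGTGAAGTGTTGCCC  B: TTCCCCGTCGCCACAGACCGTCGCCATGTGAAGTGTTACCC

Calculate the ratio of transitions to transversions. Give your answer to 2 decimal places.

Transitions are A↔G and C↔T; transversions are all other mismatches.
Transitions: 1. Transversions: 2.
R = 1/2 = 0.50.

0.50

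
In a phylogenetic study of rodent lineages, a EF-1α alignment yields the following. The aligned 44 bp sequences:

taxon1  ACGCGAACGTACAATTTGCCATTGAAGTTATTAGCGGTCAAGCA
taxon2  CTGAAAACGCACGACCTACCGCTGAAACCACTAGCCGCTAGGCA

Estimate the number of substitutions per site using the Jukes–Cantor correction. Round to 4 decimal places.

0.6431

The sequences differ at 19 of 44 sites, so p = 19/44 ≈ 0.431818.
d = −(3/4) ln(1 − 4p/3) = −0.75 ln(1 − 0.575757) = −0.75 ln(0.424243)
  = −0.75 × (-0.857449) = 0.643087 substitutions/site.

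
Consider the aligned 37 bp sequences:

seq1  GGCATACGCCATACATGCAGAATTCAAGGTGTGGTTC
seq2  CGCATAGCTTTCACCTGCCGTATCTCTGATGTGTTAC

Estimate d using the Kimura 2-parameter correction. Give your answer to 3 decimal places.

Of 37 sites, 6 differences are transitions and 11 are transversions, so P = 6/37 ≈ 0.162162 and Q = 11/37 ≈ 0.297297.
Under the Kimura two-parameter model, d = −½ ln(1 − 2P − Q) − ¼ ln(1 − 2Q).
1 − 2P − Q = 0.378379, giving −½ ln(0.378379) = 0.485929.
1 − 2Q = 0.405406, giving −¼ ln(0.405406) = 0.225717.
d = 0.485929 + 0.225717 = 0.711646.

0.712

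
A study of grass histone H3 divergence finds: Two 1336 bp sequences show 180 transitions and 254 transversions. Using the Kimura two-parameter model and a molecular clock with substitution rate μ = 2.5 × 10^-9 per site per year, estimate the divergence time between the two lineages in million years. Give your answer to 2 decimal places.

85.46

P = 180/1336 ≈ 0.134731 and Q = 254/1336 ≈ 0.19012.
Under the Kimura two-parameter model, d = −½ ln(1 − 2P − Q) − ¼ ln(1 − 2Q).
1 − 2P − Q = 0.540418, giving −½ ln(0.540418) = 0.307706.
1 − 2Q = 0.61976, giving −¼ ln(0.61976) = 0.119606.
d = 0.307706 + 0.119606 = 0.427312.
Under a molecular clock d = 2μt, so t = d/(2μ) = 0.427312 / (2 × 2.5 × 10^-9) = 85.46 million years.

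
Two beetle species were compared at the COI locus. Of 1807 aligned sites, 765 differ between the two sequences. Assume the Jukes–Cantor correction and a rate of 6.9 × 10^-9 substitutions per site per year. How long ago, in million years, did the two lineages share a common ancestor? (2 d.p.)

p = 765/1807 ≈ 0.423354.
d = −(3/4) ln(1 − 4p/3) = −0.75 ln(1 − 0.564472) = −0.75 ln(0.435528)
  = −0.75 × (-0.831196) = 0.623397 substitutions/site.
Under a molecular clock d = 2μt, so t = d/(2μ) = 0.623397 / (2 × 6.9 × 10^-9) = 45.17 million years.

45.17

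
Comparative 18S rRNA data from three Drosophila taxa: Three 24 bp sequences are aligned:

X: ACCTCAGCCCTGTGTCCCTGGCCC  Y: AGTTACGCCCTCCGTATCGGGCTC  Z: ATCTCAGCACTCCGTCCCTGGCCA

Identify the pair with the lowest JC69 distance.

X and Z

X–Y: 10/24 differ, p = 0.417, d = 0.608.
X–Z: 5/24 differ, p = 0.208, d = 0.244.
Y–Z: 10/24 differ, p = 0.417, d = 0.608.
The smallest distance is between X and Z.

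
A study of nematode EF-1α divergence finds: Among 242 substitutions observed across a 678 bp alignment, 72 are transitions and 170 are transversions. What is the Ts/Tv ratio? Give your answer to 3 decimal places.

0.424

R = 72/170 = 0.423529… ≈ 0.424 (to 3 d.p.).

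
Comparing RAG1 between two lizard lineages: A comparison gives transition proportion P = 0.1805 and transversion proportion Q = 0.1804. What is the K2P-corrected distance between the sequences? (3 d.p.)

Under the Kimura two-parameter model, d = −½ ln(1 − 2P − Q) − ¼ ln(1 − 2Q).
1 − 2P − Q = 0.4586, giving −½ ln(0.4586) = 0.389788.
1 − 2Q = 0.6392, giving −¼ ln(0.6392) = 0.111884.
d = 0.389788 + 0.111884 = 0.501672.

0.502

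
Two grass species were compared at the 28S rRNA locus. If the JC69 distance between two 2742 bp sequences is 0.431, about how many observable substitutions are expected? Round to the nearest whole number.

Invert JC69: p = (3/4)(1 − e^(−4d/3)) = 0.75 × (1 − e^(-0.574667)) = 0.75 × (1 − 0.562892) = 0.327831.
Expected differing sites = pL ≈ 0.327831 × 2742 = 898.912602 ≈ 899.

899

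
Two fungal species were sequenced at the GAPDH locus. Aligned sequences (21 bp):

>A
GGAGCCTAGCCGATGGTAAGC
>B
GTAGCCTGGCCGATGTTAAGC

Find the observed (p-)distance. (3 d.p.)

0.143

The sequences differ at 3 of 21 positions (sites 2, 8, 16).
p = 3/21 = 0.142857… ≈ 0.143 (to 3 d.p.).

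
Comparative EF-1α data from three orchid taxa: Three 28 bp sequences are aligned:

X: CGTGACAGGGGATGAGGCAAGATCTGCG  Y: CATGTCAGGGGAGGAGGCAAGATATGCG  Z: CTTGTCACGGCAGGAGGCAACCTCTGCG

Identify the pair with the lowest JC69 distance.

X–Y: 4/28 differ, p = 0.143, d = 0.158.
X–Z: 7/28 differ, p = 0.250, d = 0.304.
Y–Z: 6/28 differ, p = 0.214, d = 0.252.
The smallest distance is between X and Y.

X and Y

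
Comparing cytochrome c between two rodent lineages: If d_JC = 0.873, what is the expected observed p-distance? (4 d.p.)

0.5158

p = (3/4)(1 − e^(−4d/3)) = 0.75 × (1 − e^(-1.164)) = 0.75 × (1 − 0.312235) = 0.515824.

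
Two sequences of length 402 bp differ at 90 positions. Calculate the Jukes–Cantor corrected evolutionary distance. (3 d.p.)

p = 90/402 ≈ 0.223881.
d = −(3/4) ln(1 − 4p/3) = −0.75 ln(1 − 0.298508) = −0.75 ln(0.701492)
  = −0.75 × (-0.354546) = 0.265910 substitutions/site.

0.266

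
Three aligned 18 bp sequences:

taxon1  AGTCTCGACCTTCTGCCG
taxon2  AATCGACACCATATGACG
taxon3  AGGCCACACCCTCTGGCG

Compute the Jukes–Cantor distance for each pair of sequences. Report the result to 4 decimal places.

d(taxon1,taxon2) = 0.5482, d(taxon1,taxon3) = 0.4408, d(taxon2,taxon3) = 0.4408

taxon1–taxon2: 7/18 sites differ → p ≈ 0.388889, d = −0.75 ln(1 − 0.518519) = 0.548166 ≈ 0.5482.
taxon1–taxon3: 6/18 sites differ → p ≈ 0.333333, d = −0.75 ln(1 − 0.444444) = 0.440839 ≈ 0.4408.
taxon2–taxon3: 6/18 sites differ → p ≈ 0.333333, d = −0.75 ln(1 − 0.444444) = 0.440839 ≈ 0.4408.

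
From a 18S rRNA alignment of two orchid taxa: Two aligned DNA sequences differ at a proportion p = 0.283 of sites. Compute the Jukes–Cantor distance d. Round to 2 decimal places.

d = −(3/4) ln(1 − 4p/3) = −0.75 ln(1 − 0.377333) = −0.75 ln(0.622667)
  = −0.75 × (-0.473743) = 0.355307 substitutions/site.

0.36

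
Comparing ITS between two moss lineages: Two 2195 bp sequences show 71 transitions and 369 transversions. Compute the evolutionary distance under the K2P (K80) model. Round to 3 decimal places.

0.235

P = 71/2195 ≈ 0.032346 and Q = 369/2195 ≈ 0.168109.
Under the Kimura two-parameter model, d = −½ ln(1 − 2P − Q) − ¼ ln(1 − 2Q).
1 − 2P − Q = 0.767199, giving −½ ln(0.767199) = 0.132505.
1 − 2Q = 0.663782, giving −¼ ln(0.663782) = 0.102450.
d = 0.132505 + 0.102450 = 0.234955.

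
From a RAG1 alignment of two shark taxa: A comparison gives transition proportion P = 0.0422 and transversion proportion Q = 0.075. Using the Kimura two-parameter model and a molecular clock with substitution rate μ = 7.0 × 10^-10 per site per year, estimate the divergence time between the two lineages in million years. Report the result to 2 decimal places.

Under the Kimura two-parameter model, d = −½ ln(1 − 2P − Q) − ¼ ln(1 − 2Q).
1 − 2P − Q = 0.8406, giving −½ ln(0.8406) = 0.086820.
1 − 2Q = 0.85, giving −¼ ln(0.85) = 0.040630.
d = 0.086820 + 0.040630 = 0.127450.
Under a molecular clock d = 2μt, so t = d/(2μ) = 0.127450 / (2 × 7.0 × 10^-10) = 91.04 million years.

91.04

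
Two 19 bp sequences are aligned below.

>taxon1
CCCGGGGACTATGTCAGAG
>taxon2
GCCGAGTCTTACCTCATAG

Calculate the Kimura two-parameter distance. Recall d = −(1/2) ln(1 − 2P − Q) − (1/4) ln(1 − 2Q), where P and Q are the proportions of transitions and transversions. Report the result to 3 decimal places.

Of 19 sites, 3 differences are transitions and 5 are transversions, so P = 3/19 ≈ 0.157895 and Q = 5/19 ≈ 0.263158.
Under the Kimura two-parameter model, d = −½ ln(1 − 2P − Q) − ¼ ln(1 − 2Q).
1 − 2P − Q = 0.421052, giving −½ ln(0.421052) = 0.432499.
1 − 2Q = 0.473684, giving −¼ ln(0.473684) = 0.186804.
d = 0.432499 + 0.186804 = 0.619303.

0.619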